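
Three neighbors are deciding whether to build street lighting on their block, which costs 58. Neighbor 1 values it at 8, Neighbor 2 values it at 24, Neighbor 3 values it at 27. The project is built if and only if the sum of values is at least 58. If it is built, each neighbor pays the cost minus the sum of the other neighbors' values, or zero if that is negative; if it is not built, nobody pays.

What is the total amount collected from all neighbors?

Total value 59 ≥ cost 58, so it is built.
Neighbor 1: others sum to 51; max(0, 58 - 51) = 7.
Neighbor 2: others sum to 35; max(0, 58 - 35) = 23.
Neighbor 3: others sum to 32; max(0, 58 - 32) = 26.
Total collected = 7 + 23 + 26 = 56.

56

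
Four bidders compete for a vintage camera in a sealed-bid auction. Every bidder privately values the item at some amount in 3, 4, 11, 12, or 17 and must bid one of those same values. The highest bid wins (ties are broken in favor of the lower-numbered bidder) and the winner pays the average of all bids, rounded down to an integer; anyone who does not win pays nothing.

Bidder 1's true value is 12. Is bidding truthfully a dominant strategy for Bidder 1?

Consider the case where Bidder 2 bids 3, Bidder 3 bids 3 and Bidder 4 bids 3.
Truthful bid 12: wins, pays 5, utility 12 - 5 = 7.
Bid 3 instead: wins, pays 3, utility 12 - 3 = 9.
Since 9 > 7, bidding 3 is strictly better here, so truthful bidding is not dominant.

No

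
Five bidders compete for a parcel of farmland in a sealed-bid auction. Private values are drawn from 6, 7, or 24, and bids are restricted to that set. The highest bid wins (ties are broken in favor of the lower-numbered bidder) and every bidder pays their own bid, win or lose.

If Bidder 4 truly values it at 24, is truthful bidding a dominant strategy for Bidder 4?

No

Consider the case where Bidder 1 bids 6, Bidder 2 bids 6, Bidder 3 bids 6 and Bidder 5 bids 6.
Truthful bid 24: wins, pays 24, utility 24 - 24 = 0.
Bid 7 instead: wins, pays 7, utility 24 - 7 = 17.
Since 17 > 0, bidding 7 is strictly better here, so truthful bidding is not dominant.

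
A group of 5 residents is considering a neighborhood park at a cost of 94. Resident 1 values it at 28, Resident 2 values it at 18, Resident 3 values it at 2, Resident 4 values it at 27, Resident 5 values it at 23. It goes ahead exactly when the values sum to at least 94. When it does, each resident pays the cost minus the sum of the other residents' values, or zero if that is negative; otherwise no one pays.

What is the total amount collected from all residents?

Total value 98 ≥ cost 94, so it is built.
Resident 1: others sum to 70; max(0, 94 - 70) = 24.
Resident 2: others sum to 80; max(0, 94 - 80) = 14.
Resident 3: others sum to 96; max(0, 94 - 96) = 0.
Resident 4: others sum to 71; max(0, 94 - 71) = 23.
Resident 5: others sum to 75; max(0, 94 - 75) = 19.
Total collected = 24 + 14 + 0 + 23 + 19 = 80.

80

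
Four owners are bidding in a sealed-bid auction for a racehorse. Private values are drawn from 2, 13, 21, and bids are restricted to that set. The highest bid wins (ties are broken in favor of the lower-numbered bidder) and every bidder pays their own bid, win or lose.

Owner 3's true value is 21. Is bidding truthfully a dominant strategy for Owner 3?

No

Consider the case where Owner 1 bids 2, Owner 2 bids 2 and Owner 4 bids 2.
Truthful bid 21: wins, pays 21, utility 21 - 21 = 0.
Bid 13 instead: wins, pays 13, utility 21 - 13 = 8.
Since 8 > 0, bidding 13 is strictly better here, so truthful bidding is not dominant.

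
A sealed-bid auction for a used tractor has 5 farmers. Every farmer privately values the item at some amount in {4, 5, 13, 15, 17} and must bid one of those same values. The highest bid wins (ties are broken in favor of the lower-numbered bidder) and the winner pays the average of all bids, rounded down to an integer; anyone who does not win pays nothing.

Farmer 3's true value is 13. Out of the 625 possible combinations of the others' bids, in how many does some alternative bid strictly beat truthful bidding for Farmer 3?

Others bid (4, 4, 4, 4): truth gives 8; bid 5 gives 9 > 8. Violating.
Others bid (4, 4, 4, 5): truth gives 7; bid 5 gives 9 > 7. Violating.
Others bid (4, 4, 4, 15): truth gives 0; bid 15 gives 5 > 0. Violating.
Others bid (4, 4, 4, 17): truth gives 0; bid 17 gives 4 > 0. Violating.
Others bid (4, 4, 4, 13): truth gives 6; no alternative beats it.
Others bid (4, 4, 5, 13): truth gives 6; no alternative beats it.
(Checking all 625 profiles: 264 have a profitable deviation, 361 do not.)

264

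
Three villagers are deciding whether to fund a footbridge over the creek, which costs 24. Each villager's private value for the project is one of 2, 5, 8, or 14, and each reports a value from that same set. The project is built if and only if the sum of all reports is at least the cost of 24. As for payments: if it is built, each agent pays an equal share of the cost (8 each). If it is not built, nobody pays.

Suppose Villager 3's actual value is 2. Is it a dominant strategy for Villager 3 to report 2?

Check each profile of the others' reports and compare truth against every alternative report.
Others report (5, 14): truth gives 0, best alternative gives -6.
Others report (14, 5): truth gives 0, best alternative gives -6.
Others report (8, 14): truth gives -6, best alternative gives -6.
Others report (14, 8): truth gives -6, best alternative gives -6.
Others report (14, 14): truth gives -6, best alternative gives -6.
Others report (2, 2): truth gives 0, best alternative gives 0.
(Remaining 10 profiles checked similarly; truth is weakly best in each.)
In every case the truthful report is at least as good as any alternative, so it is a dominant strategy.

Yes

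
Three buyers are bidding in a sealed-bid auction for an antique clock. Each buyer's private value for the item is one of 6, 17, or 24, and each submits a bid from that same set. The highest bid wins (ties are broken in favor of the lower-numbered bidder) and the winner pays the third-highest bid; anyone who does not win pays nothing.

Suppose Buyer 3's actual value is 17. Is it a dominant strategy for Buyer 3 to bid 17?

Consider the case where Buyer 1 bids 6 and Buyer 2 bids 17.
Truthful bid 17: loses, pays 0, utility 0.
Bid 24 instead: wins, pays 6, utility 17 - 6 = 11.
Since 11 > 0, bidding 24 is strictly better here, so truthful bidding is not dominant.

No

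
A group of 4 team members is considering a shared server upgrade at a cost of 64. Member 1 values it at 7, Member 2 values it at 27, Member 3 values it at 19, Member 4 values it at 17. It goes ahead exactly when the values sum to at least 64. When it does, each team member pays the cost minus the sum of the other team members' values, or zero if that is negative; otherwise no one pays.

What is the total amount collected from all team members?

46

Total value 70 ≥ cost 64, so it is built.
Member 1: others sum to 63; max(0, 64 - 63) = 1.
Member 2: others sum to 43; max(0, 64 - 43) = 21.
Member 3: others sum to 51; max(0, 64 - 51) = 13.
Member 4: others sum to 53; max(0, 64 - 53) = 11.
Total collected = 1 + 21 + 13 + 11 = 46.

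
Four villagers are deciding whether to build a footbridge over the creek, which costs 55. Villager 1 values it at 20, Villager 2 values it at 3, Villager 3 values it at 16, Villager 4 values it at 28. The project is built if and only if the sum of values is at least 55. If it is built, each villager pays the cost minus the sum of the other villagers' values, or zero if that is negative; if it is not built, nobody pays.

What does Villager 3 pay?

Total value 67 ≥ cost 55, so the project is built.
The other villagers' values sum to 51.
Cost minus that sum is 55 - 51 = 4.

4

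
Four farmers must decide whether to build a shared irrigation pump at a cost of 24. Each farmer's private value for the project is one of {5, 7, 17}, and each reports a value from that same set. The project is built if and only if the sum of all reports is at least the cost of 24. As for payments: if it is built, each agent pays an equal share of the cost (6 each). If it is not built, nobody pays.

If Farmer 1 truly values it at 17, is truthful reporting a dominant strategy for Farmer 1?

Check each profile of the others' reports and compare truth against every alternative report.
Others report (5, 5, 5): truth gives 11, best alternative gives 0.
Others report (5, 5, 7): truth gives 11, best alternative gives 11.
Others report (5, 5, 17): truth gives 11, best alternative gives 11.
Others report (5, 7, 5): truth gives 11, best alternative gives 11.
Others report (5, 7, 7): truth gives 11, best alternative gives 11.
Others report (5, 7, 17): truth gives 11, best alternative gives 11.
(Remaining 21 profiles checked similarly; truth is weakly best in each.)
In every case the truthful report is at least as good as any alternative, so it is a dominant strategy.

Yes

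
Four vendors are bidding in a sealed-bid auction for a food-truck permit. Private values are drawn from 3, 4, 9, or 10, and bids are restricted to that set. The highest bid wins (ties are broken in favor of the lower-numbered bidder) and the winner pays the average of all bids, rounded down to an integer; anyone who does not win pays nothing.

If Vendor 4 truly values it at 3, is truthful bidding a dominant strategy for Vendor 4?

Yes

Check each profile of the others' bids and compare truth against every alternative bid.
Others bid (3, 3, 3): truth gives 0, best alternative gives 0.
Others bid (3, 3, 4): truth gives 0, best alternative gives 0.
Others bid (3, 3, 9): truth gives 0, best alternative gives 0.
Others bid (3, 3, 10): truth gives 0, best alternative gives 0.
Others bid (3, 4, 3): truth gives 0, best alternative gives 0.
Others bid (3, 4, 4): truth gives 0, best alternative gives 0.
(Remaining 58 profiles checked similarly; truth is weakly best in each.)
In every case the truthful bid is at least as good as any alternative, so it is a dominant strategy.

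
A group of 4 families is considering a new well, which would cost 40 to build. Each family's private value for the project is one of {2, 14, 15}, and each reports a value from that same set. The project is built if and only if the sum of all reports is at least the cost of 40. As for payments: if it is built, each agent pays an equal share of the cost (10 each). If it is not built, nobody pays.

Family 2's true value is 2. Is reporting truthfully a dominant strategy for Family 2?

Check each profile of the others' reports and compare truth against every alternative report.
Others report (2, 14, 14): truth gives 0, best alternative gives -8.
Others report (2, 14, 15): truth gives 0, best alternative gives -8.
Others report (2, 15, 14): truth gives 0, best alternative gives -8.
Others report (2, 15, 15): truth gives 0, best alternative gives -8.
Others report (14, 2, 14): truth gives 0, best alternative gives -8.
Others report (14, 2, 15): truth gives 0, best alternative gives -8.
(Remaining 21 profiles checked similarly; truth is weakly best in each.)
In every case the truthful report is at least as good as any alternative, so it is a dominant strategy.

Yes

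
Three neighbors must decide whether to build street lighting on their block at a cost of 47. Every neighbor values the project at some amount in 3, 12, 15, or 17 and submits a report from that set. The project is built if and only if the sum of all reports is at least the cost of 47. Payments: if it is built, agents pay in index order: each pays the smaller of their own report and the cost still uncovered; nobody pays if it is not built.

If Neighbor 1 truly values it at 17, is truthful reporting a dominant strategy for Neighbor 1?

No

Consider the case where Neighbor 2 reports 15 and Neighbor 3 reports 17.
Truthful report 17: project built, pays 17, utility 17 - 17 = 0.
Report 15 instead: project built, pays 15, utility 17 - 15 = 2.
Since 2 > 0, reporting 15 is strictly better here, so truthful reporting is not dominant.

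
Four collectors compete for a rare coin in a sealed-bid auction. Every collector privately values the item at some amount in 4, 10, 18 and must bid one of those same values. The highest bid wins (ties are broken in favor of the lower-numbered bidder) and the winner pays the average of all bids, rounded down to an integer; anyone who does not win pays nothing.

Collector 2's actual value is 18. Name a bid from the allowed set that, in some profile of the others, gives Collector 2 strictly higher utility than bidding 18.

10

Suppose Collector 1 bids 4, Collector 3 bids 4 and Collector 4 bids 4.
Bid 18: wins, pays 7, utility 18 - 7 = 11.
Bid 10: wins, pays 5, utility 18 - 5 = 13.
So bidding 10 beats truth here (13 > 11).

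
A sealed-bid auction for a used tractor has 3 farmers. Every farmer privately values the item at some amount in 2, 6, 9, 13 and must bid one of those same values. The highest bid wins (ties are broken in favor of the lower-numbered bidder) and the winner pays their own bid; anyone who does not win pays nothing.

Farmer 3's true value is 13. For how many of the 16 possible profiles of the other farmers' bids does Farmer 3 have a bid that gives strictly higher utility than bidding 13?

Others bid (2, 2): truth gives 0; bid 6 gives 7 > 0. Violating.
Others bid (2, 6): truth gives 0; bid 9 gives 4 > 0. Violating.
Others bid (6, 2): truth gives 0; bid 9 gives 4 > 0. Violating.
Others bid (6, 6): truth gives 0; bid 9 gives 4 > 0. Violating.
Others bid (2, 9): truth gives 0; no alternative beats it.
Others bid (2, 13): truth gives 0; no alternative beats it.
(Checking all 16 profiles: 4 have a profitable deviation, 12 do not.)

4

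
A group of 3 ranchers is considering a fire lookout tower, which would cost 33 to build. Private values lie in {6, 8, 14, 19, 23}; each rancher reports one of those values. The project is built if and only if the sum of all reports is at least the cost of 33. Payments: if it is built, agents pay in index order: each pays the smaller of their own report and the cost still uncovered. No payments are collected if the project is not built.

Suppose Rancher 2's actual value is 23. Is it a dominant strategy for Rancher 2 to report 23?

No

Consider the case where Rancher 1 reports 6 and Rancher 3 reports 8.
Truthful report 23: project built, pays 23, utility 23 - 23 = 0.
Report 19 instead: project built, pays 19, utility 23 - 19 = 4.
Since 4 > 0, reporting 19 is strictly better here, so truthful reporting is not dominant.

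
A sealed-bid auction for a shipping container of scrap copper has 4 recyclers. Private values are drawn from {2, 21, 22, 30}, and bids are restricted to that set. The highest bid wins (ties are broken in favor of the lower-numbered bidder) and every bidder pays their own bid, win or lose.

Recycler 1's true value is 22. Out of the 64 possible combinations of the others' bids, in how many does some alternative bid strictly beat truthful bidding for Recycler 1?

Others bid (2, 2, 2): truth gives 0; bid 2 gives 20 > 0. Violating.
Others bid (2, 2, 21): truth gives 0; bid 21 gives 1 > 0. Violating.
Others bid (2, 2, 30): truth gives -22; bid 2 gives -2 > -22. Violating.
Others bid (2, 21, 2): truth gives 0; bid 21 gives 1 > 0. Violating.
Others bid (2, 2, 22): truth gives 0; no alternative beats it.
Others bid (2, 21, 22): truth gives 0; no alternative beats it.
(Checking all 64 profiles: 45 have a profitable deviation, 19 do not.)

45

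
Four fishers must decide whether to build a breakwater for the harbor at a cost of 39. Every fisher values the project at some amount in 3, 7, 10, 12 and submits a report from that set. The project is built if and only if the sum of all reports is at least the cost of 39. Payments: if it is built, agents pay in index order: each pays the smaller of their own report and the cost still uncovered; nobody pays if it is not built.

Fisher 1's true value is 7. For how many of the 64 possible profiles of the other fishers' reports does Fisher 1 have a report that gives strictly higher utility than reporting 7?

Others report (12, 12, 12): truth gives 0; report 3 gives 4 > 0. Violating.
Others report (3, 3, 3): truth gives 0; no alternative beats it.
Others report (3, 3, 7): truth gives 0; no alternative beats it.
(Checking all 64 profiles: 1 has a profitable deviation, 63 do not.)

1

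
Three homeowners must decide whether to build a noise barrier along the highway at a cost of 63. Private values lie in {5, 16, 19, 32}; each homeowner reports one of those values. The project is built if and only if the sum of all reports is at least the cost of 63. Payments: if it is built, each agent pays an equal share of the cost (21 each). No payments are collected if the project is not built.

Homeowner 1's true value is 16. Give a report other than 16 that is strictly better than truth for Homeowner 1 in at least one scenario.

5

Suppose Homeowner 2 reports 16 and Homeowner 3 reports 32.
Report 16: project built, pays 21, utility 16 - 21 = -5.
Report 5: project not built, utility 0.
So reporting 5 beats truth here (0 > -5).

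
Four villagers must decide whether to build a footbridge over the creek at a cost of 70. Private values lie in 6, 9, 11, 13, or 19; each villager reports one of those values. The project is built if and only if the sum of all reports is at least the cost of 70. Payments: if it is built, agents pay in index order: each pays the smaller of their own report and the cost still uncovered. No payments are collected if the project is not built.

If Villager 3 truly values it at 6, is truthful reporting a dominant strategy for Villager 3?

Check each profile of the others' reports and compare truth against every alternative report.
Others report (6, 6, 6): truth gives 0, best alternative gives 0.
Others report (6, 6, 9): truth gives 0, best alternative gives 0.
Others report (6, 6, 11): truth gives 0, best alternative gives 0.
Others report (6, 6, 13): truth gives 0, best alternative gives 0.
Others report (6, 6, 19): truth gives 0, best alternative gives 0.
Others report (6, 9, 6): truth gives 0, best alternative gives 0.
(Remaining 119 profiles checked similarly; truth is weakly best in each.)
In every case the truthful report is at least as good as any alternative, so it is a dominant strategy.

Yes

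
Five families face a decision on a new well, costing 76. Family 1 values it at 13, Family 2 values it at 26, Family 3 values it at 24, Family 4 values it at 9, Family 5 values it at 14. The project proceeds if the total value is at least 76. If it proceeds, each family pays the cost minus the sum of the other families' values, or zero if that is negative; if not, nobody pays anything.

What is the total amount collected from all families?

Total value 86 ≥ cost 76, so it is built.
Family 1: others sum to 73; max(0, 76 - 73) = 3.
Family 2: others sum to 60; max(0, 76 - 60) = 16.
Family 3: others sum to 62; max(0, 76 - 62) = 14.
Family 4: others sum to 77; max(0, 76 - 77) = 0.
Family 5: others sum to 72; max(0, 76 - 72) = 4.
Total collected = 3 + 16 + 14 + 0 + 4 = 37.

37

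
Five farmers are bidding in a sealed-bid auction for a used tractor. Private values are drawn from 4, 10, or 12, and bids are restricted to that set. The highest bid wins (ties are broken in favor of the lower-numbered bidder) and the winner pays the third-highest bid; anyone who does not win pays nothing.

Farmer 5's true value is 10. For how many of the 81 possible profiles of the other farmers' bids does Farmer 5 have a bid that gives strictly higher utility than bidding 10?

Others bid (4, 4, 4, 10): truth gives 0; bid 12 gives 6 > 0. Violating.
Others bid (4, 4, 10, 4): truth gives 0; bid 12 gives 6 > 0. Violating.
Others bid (4, 10, 4, 4): truth gives 0; bid 12 gives 6 > 0. Violating.
Others bid (10, 4, 4, 4): truth gives 0; bid 12 gives 6 > 0. Violating.
Others bid (4, 4, 4, 4): truth gives 6; no alternative beats it.
Others bid (4, 4, 4, 12): truth gives 0; no alternative beats it.
(Checking all 81 profiles: 4 have a profitable deviation, 77 do not.)

4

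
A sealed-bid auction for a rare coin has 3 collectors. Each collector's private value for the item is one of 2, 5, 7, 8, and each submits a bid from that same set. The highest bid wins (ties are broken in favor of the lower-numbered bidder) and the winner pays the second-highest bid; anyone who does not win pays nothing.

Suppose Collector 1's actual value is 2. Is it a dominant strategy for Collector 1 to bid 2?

Yes

Check each profile of the others' bids and compare truth against every alternative bid.
Others bid (2, 5): truth gives 0, best alternative gives -3.
Others bid (5, 2): truth gives 0, best alternative gives -3.
Others bid (5, 5): truth gives 0, best alternative gives -3.
Others bid (2, 2): truth gives 0, best alternative gives 0.
Others bid (2, 7): truth gives 0, best alternative gives 0.
Others bid (2, 8): truth gives 0, best alternative gives 0.
(Remaining 10 profiles checked similarly; truth is weakly best in each.)
In every case the truthful bid is at least as good as any alternative, so it is a dominant strategy.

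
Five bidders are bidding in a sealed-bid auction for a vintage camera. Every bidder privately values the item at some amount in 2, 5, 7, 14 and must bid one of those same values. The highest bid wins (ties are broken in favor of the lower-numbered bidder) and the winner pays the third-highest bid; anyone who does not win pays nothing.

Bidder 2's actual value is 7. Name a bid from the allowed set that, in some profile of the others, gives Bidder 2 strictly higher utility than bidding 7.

Suppose Bidder 1 bids 2, Bidder 3 bids 2, Bidder 4 bids 2 and Bidder 5 bids 14.
Bid 7: loses, pays 0, utility 0.
Bid 14: wins, pays 2, utility 7 - 2 = 5.
So bidding 14 beats truth here (5 > 0).

14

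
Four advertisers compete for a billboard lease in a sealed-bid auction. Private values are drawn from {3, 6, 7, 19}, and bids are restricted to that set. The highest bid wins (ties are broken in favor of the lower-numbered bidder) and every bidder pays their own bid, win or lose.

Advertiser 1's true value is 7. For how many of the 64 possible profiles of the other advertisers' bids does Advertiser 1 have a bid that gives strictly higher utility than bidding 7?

45

Others bid (3, 3, 3): truth gives 0; bid 3 gives 4 > 0. Violating.
Others bid (3, 3, 6): truth gives 0; bid 6 gives 1 > 0. Violating.
Others bid (3, 3, 19): truth gives -7; bid 3 gives -3 > -7. Violating.
Others bid (3, 6, 3): truth gives 0; bid 6 gives 1 > 0. Violating.
Others bid (3, 3, 7): truth gives 0; no alternative beats it.
Others bid (3, 6, 7): truth gives 0; no alternative beats it.
(Checking all 64 profiles: 45 have a profitable deviation, 19 do not.)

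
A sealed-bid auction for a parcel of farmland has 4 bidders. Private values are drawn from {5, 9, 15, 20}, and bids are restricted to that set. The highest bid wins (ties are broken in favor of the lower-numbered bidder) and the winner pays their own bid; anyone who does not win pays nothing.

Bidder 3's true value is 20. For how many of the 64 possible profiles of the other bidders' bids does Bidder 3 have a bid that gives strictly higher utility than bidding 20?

Others bid (5, 5, 5): truth gives 0; bid 9 gives 11 > 0. Violating.
Others bid (5, 5, 9): truth gives 0; bid 9 gives 11 > 0. Violating.
Others bid (5, 5, 15): truth gives 0; bid 15 gives 5 > 0. Violating.
Others bid (5, 9, 5): truth gives 0; bid 15 gives 5 > 0. Violating.
Others bid (5, 5, 20): truth gives 0; no alternative beats it.
Others bid (5, 9, 20): truth gives 0; no alternative beats it.
(Checking all 64 profiles: 12 have a profitable deviation, 52 do not.)

12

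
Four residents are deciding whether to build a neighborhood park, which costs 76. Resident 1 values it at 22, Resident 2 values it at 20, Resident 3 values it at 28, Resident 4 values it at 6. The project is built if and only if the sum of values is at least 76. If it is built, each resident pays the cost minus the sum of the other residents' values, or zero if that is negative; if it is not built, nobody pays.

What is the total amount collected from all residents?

Total value 76 ≥ cost 76, so it is built.
Resident 1: others sum to 54; max(0, 76 - 54) = 22.
Resident 2: others sum to 56; max(0, 76 - 56) = 20.
Resident 3: others sum to 48; max(0, 76 - 48) = 28.
Resident 4: others sum to 70; max(0, 76 - 70) = 6.
Total collected = 22 + 20 + 28 + 6 = 76.

76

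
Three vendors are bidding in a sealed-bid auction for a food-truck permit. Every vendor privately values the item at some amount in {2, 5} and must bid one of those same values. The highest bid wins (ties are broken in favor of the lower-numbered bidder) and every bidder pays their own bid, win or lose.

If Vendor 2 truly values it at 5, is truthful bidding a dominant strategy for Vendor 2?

No

Consider the case where Vendor 1 bids 5 and Vendor 3 bids 2.
Truthful bid 5: loses but pays 5, utility -5.
Bid 2 instead: loses but pays 2, utility -2.
Since -2 > -5, bidding 2 is strictly better here, so truthful bidding is not dominant.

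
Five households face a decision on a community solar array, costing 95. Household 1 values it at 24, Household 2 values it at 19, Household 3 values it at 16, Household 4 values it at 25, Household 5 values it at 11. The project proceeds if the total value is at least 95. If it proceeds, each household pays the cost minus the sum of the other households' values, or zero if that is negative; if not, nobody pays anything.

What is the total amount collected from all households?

Total value 95 ≥ cost 95, so it is built.
Household 1: others sum to 71; max(0, 95 - 71) = 24.
Household 2: others sum to 76; max(0, 95 - 76) = 19.
Household 3: others sum to 79; max(0, 95 - 79) = 16.
Household 4: others sum to 70; max(0, 95 - 70) = 25.
Household 5: others sum to 84; max(0, 95 - 84) = 11.
Total collected = 24 + 19 + 16 + 25 + 11 = 95.

95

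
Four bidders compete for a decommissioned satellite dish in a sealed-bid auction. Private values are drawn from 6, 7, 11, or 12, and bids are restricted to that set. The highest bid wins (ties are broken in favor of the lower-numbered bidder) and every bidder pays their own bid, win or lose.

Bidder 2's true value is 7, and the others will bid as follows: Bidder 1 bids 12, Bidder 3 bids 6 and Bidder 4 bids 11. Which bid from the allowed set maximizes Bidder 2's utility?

Bid 6: loses but pays 6, utility -6.
Bid 7: loses but pays 7, utility -7.
Bid 11: loses but pays 11, utility -11.
Bid 12: loses but pays 12, utility -12.
The best choice is 6 with utility -6.

6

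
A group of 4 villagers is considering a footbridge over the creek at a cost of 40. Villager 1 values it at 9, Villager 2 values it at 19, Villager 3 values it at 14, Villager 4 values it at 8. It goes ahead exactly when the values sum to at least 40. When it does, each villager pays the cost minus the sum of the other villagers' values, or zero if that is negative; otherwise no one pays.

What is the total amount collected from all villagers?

Total value 50 ≥ cost 40, so it is built.
Villager 1: others sum to 41; max(0, 40 - 41) = 0.
Villager 2: others sum to 31; max(0, 40 - 31) = 9.
Villager 3: others sum to 36; max(0, 40 - 36) = 4.
Villager 4: others sum to 42; max(0, 40 - 42) = 0.
Total collected = 0 + 9 + 4 + 0 = 13.

13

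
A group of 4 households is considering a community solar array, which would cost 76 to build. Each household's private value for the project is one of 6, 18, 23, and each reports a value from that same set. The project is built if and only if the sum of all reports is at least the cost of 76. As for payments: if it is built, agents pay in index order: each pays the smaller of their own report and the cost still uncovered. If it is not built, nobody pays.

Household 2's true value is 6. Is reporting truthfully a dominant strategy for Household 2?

Check each profile of the others' reports and compare truth against every alternative report.
Others report (18, 18, 23): truth gives 0, best alternative gives -12.
Others report (18, 23, 18): truth gives 0, best alternative gives -12.
Others report (18, 23, 23): truth gives 0, best alternative gives -12.
Others report (23, 18, 18): truth gives 0, best alternative gives -12.
Others report (23, 18, 23): truth gives 0, best alternative gives -12.
Others report (23, 23, 18): truth gives 0, best alternative gives -12.
(Remaining 21 profiles checked similarly; truth is weakly best in each.)
In every case the truthful report is at least as good as any alternative, so it is a dominant strategy.

Yes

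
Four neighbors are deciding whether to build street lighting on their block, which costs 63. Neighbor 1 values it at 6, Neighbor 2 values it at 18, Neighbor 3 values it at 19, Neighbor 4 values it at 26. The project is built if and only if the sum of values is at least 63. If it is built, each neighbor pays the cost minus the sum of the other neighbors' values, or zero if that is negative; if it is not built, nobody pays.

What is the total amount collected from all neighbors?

Total value 69 ≥ cost 63, so it is built.
Neighbor 1: others sum to 63; max(0, 63 - 63) = 0.
Neighbor 2: others sum to 51; max(0, 63 - 51) = 12.
Neighbor 3: others sum to 50; max(0, 63 - 50) = 13.
Neighbor 4: others sum to 43; max(0, 63 - 43) = 20.
Total collected = 0 + 12 + 13 + 20 = 45.

45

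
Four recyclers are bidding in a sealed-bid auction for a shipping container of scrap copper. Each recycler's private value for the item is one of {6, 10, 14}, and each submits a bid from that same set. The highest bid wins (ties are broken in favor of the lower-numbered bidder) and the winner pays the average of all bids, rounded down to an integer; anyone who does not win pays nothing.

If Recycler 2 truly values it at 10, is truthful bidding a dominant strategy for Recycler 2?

Consider the case where Recycler 1 bids 10, Recycler 3 bids 6 and Recycler 4 bids 6.
Truthful bid 10: loses, pays 0, utility 0.
Bid 14 instead: wins, pays 9, utility 10 - 9 = 1.
Since 1 > 0, bidding 14 is strictly better here, so truthful bidding is not dominant.

No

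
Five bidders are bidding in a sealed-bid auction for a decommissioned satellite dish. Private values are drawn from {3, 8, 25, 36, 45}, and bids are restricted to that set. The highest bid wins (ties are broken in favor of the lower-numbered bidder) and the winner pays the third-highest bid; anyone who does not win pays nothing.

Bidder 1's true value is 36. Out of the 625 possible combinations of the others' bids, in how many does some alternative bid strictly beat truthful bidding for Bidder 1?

Others bid (3, 3, 3, 45): truth gives 0; bid 45 gives 33 > 0. Violating.
Others bid (3, 3, 8, 45): truth gives 0; bid 45 gives 28 > 0. Violating.
Others bid (3, 3, 25, 45): truth gives 0; bid 45 gives 11 > 0. Violating.
Others bid (3, 3, 45, 3): truth gives 0; bid 45 gives 33 > 0. Violating.
Others bid (3, 3, 3, 3): truth gives 33; no alternative beats it.
Others bid (3, 3, 3, 8): truth gives 33; no alternative beats it.
(Checking all 625 profiles: 108 have a profitable deviation, 517 do not.)

108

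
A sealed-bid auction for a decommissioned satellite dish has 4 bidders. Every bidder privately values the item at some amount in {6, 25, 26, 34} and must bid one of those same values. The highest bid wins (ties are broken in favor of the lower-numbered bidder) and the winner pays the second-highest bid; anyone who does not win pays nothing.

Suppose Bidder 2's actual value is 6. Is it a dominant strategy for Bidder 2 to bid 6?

Yes

Check each profile of the others' bids and compare truth against every alternative bid.
Others bid (6, 6, 25): truth gives 0, best alternative gives -19.
Others bid (6, 25, 6): truth gives 0, best alternative gives -19.
Others bid (6, 25, 25): truth gives 0, best alternative gives -19.
Others bid (6, 6, 6): truth gives 0, best alternative gives 0.
Others bid (6, 6, 26): truth gives 0, best alternative gives 0.
Others bid (6, 6, 34): truth gives 0, best alternative gives 0.
(Remaining 58 profiles checked similarly; truth is weakly best in each.)
In every case the truthful bid is at least as good as any alternative, so it is a dominant strategy.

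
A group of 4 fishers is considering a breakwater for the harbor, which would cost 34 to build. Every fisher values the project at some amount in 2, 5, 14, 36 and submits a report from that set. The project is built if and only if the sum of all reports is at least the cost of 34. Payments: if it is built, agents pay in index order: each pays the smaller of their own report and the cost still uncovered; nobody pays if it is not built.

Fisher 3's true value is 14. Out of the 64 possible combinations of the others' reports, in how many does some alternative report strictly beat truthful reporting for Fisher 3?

Others report (2, 2, 36): truth gives 0; report 2 gives 12 > 0. Violating.
Others report (2, 5, 36): truth gives 0; report 2 gives 12 > 0. Violating.
Others report (2, 14, 14): truth gives 0; report 5 gives 9 > 0. Violating.
Others report (2, 14, 36): truth gives 0; report 2 gives 12 > 0. Violating.
Others report (2, 2, 2): truth gives 0; no alternative beats it.
Others report (2, 2, 5): truth gives 0; no alternative beats it.
(Checking all 64 profiles: 16 have a profitable deviation, 48 do not.)

16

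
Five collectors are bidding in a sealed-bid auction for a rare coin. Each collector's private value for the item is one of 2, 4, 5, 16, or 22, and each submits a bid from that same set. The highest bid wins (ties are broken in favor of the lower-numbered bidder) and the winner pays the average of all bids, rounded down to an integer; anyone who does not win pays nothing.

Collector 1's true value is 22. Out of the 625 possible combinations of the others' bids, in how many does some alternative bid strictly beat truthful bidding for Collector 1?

256

Others bid (2, 2, 2, 2): truth gives 16; bid 2 gives 20 > 16. Violating.
Others bid (2, 2, 2, 4): truth gives 16; bid 4 gives 20 > 16. Violating.
Others bid (2, 2, 2, 5): truth gives 16; bid 5 gives 19 > 16. Violating.
Others bid (2, 2, 2, 16): truth gives 14; bid 16 gives 15 > 14. Violating.
Others bid (2, 2, 2, 22): truth gives 12; no alternative beats it.
Others bid (2, 2, 4, 22): truth gives 12; no alternative beats it.
(Checking all 625 profiles: 256 have a profitable deviation, 369 do not.)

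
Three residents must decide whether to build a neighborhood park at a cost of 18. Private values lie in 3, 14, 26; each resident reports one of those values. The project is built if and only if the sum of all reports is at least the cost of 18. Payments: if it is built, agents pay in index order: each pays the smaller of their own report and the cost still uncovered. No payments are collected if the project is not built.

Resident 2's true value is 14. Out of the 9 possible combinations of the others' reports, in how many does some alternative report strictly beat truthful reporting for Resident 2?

5

Others report (3, 14): truth gives 0; report 3 gives 11 > 0. Violating.
Others report (3, 26): truth gives 0; report 3 gives 11 > 0. Violating.
Others report (14, 3): truth gives 10; report 3 gives 11 > 10. Violating.
Others report (14, 14): truth gives 10; report 3 gives 11 > 10. Violating.
Others report (3, 3): truth gives 0; no alternative beats it.
Others report (26, 3): truth gives 14; no alternative beats it.
(Checking all 9 profiles: 5 have a profitable deviation, 4 do not.)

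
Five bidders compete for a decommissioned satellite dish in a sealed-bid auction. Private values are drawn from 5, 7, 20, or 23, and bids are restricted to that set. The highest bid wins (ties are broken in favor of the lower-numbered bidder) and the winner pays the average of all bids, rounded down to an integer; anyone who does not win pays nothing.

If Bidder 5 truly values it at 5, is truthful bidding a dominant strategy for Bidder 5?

Check each profile of the others' bids and compare truth against every alternative bid.
Others bid (5, 5, 5, 5): truth gives 0, best alternative gives 0.
Others bid (5, 5, 5, 7): truth gives 0, best alternative gives 0.
Others bid (5, 5, 5, 20): truth gives 0, best alternative gives 0.
Others bid (5, 5, 5, 23): truth gives 0, best alternative gives 0.
Others bid (5, 5, 7, 5): truth gives 0, best alternative gives 0.
Others bid (5, 5, 7, 7): truth gives 0, best alternative gives 0.
(Remaining 250 profiles checked similarly; truth is weakly best in each.)
In every case the truthful bid is at least as good as any alternative, so it is a dominant strategy.

Yes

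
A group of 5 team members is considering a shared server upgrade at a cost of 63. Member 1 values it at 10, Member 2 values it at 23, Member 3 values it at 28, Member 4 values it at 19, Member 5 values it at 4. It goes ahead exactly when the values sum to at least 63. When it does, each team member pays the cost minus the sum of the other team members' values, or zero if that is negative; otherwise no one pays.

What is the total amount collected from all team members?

Total value 84 ≥ cost 63, so it is built.
Member 1: others sum to 74; max(0, 63 - 74) = 0.
Member 2: others sum to 61; max(0, 63 - 61) = 2.
Member 3: others sum to 56; max(0, 63 - 56) = 7.
Member 4: others sum to 65; max(0, 63 - 65) = 0.
Member 5: others sum to 80; max(0, 63 - 80) = 0.
Total collected = 0 + 2 + 7 + 0 + 0 = 9.

9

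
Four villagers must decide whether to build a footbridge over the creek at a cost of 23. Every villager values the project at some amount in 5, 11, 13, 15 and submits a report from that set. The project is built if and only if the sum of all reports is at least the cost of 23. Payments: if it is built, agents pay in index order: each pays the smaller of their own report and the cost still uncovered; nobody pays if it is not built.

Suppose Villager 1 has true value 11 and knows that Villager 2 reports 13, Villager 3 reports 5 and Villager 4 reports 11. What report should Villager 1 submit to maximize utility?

Report 5: project built, pays 5, utility 11 - 5 = 6.
Report 11: project built, pays 11, utility 11 - 11 = 0.
Report 13: project built, pays 13, utility 11 - 13 = -2.
Report 15: project built, pays 15, utility 11 - 15 = -4.
The best choice is 5 with utility 6.

5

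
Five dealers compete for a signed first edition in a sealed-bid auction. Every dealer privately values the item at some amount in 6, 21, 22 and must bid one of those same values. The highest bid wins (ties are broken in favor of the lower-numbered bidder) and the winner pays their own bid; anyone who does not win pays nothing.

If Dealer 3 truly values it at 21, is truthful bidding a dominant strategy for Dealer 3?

Check each profile of the others' bids and compare truth against every alternative bid.
Others bid (6, 6, 6, 6): truth gives 0, best alternative gives 0.
Others bid (6, 6, 6, 21): truth gives 0, best alternative gives 0.
Others bid (6, 6, 6, 22): truth gives 0, best alternative gives 0.
Others bid (6, 6, 21, 6): truth gives 0, best alternative gives 0.
Others bid (6, 6, 21, 21): truth gives 0, best alternative gives 0.
Others bid (6, 6, 21, 22): truth gives 0, best alternative gives 0.
(Remaining 75 profiles checked similarly; truth is weakly best in each.)
In every case the truthful bid is at least as good as any alternative, so it is a dominant strategy.

Yes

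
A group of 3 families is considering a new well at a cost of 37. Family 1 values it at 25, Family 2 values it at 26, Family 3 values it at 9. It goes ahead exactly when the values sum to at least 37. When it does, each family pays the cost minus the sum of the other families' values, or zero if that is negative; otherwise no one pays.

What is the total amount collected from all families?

5

Total value 60 ≥ cost 37, so it is built.
Family 1: others sum to 35; max(0, 37 - 35) = 2.
Family 2: others sum to 34; max(0, 37 - 34) = 3.
Family 3: others sum to 51; max(0, 37 - 51) = 0.
Total collected = 2 + 3 + 0 = 5.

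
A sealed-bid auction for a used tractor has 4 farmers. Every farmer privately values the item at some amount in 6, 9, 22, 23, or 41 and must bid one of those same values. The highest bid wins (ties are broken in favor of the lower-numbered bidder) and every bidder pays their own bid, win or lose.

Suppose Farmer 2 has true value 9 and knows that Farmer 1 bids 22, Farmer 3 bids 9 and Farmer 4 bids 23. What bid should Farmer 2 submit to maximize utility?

Bid 6: loses but pays 6, utility -6.
Bid 9: loses but pays 9, utility -9.
Bid 22: loses but pays 22, utility -22.
Bid 23: wins, pays 23, utility 9 - 23 = -14.
Bid 41: wins, pays 41, utility 9 - 41 = -32.
The best choice is 6 with utility -6.

6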